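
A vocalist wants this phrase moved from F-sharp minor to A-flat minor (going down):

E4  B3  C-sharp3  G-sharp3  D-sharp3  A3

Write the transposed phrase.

From F-sharp down to A-flat is an augmented sixth; apply that to each pitch.
E4 becomes Gb3
B3 becomes Db3
C#3 becomes Eb2
G#3 becomes Bb2
D#3 becomes F2
A3 becomes Cb3

Gb3 Db3 Eb2 Bb2 F2 Cb3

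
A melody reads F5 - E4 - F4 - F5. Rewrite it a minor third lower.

D5 C#4 D4 D5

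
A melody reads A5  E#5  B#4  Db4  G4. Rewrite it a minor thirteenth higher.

F7 C#7 G#6 Bbb5 Eb6

A5 gives F7
E#5 gives C#7
B#4 gives G#6
Db4 gives Bbb5
G4 gives Eb6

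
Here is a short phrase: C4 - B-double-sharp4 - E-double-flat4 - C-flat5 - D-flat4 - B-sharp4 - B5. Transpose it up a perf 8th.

C5 B##5 Ebb5 Cb6 Db5 B#5 B6

C4 gives C5
B##4 gives B##5
Ebb4 gives Ebb5
Cb5 gives Cb6
Db4 gives Db5
B#4 gives B#5
B5 gives B6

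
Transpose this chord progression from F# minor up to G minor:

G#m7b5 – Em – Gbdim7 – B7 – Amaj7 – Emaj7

Am7b5 Fm Abbdim7 C7 Bbmaj7 Fmaj7

F# minor up to G minor is a minor second; each chord root moves by that interval while the quality stays the same.
G#m7b5: root G# up a minor second → A, giving Am7b5.
Em: root E up a minor second → F, giving Fm.
Gbdim7: root Gb up a minor second → Abb, giving Abbdim7.
B7: root B up a minor second → C, giving C7.
Amaj7: root A up a minor second → Bb, giving Bbmaj7.
Emaj7: root E up a minor second → F, giving Fmaj7.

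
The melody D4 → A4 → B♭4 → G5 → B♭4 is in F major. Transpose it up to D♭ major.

From F up to D♭ is a minor sixth; apply that to each pitch.
D4 becomes Bb4
A4 becomes F5
Bb4 becomes Gb5
G5 becomes Eb6
Bb4 becomes Gb5

Bb4 F5 Gb5 Eb6 Gb5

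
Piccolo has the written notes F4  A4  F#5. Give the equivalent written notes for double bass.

First find concert pitch: the piccolo sounds a perfect octave above written, so F4 A4 F#5 sounds F5 A5 F#6.
Then write for double bass: it sounds a perfect octave below written, so the part must be a perfect octave above concert.
F5 → F6
A5 → A6
F#6 → F#7

F6 A6 F#7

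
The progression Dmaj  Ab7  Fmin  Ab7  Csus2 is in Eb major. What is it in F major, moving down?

Eb major down to F major is a minor seventh; each chord root moves by that interval while the quality stays the same.
Dmaj: root D down a minor seventh → E, giving Emaj.
Ab7: root Ab down a minor seventh → Bb, giving Bb7.
Fmin: root F down a minor seventh → G, giving Gmin.
Ab7: root Ab down a minor seventh → Bb, giving Bb7.
Csus2: root C down a minor seventh → D, giving Dsus2.

Emaj Bb7 Gmin Bb7 Dsus2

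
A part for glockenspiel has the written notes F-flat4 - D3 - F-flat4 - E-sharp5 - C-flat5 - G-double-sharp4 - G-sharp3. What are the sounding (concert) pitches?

Written C4 on the glockenspiel sounds as C6, a perfect fifteenth higher; apply that shift to every note.
Fb4 → Fb6
D3 → D5
Fb4 → Fb6
E#5 → E#7
Cb5 → Cb7
G##4 → G##6
G#3 → G#5

Fb6 D5 Fb6 E#7 Cb7 G##6 G#5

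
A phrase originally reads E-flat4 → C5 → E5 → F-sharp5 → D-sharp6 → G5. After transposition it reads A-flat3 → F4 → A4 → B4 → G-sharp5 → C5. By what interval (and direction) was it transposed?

down a perfect fifth

Take the first pair: Eb4 → Ab3. E to A spans 5 letter names, so the interval is some kind of fifth.
Ab3 to Eb4 is 7 semitones, which makes it a perfect fifth; the second version is lower, so the direction is down.
Checking another pair — G5 → C5 — gives the same interval.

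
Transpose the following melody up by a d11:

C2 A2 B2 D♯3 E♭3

Fb3 Db4 Eb4 G4 Abb4

C2 up a diminished eleventh is Fb3.
A diminished eleventh up from A2 gives Db4.
A diminished eleventh up from B2 gives Eb4.
A diminished eleventh up from D#3 gives G4.
A diminished eleventh up from Eb3 gives Abb4.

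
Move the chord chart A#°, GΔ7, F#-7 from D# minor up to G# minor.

D#° CΔ7 B-7

D# minor up to G# minor is a perfect fourth; each chord root moves by that interval while the quality stays the same.
A#°: root A# up a perfect fourth → D#, giving D#°.
GΔ7: root G up a perfect fourth → C, giving CΔ7.
F#-7: root F# up a perfect fourth → B, giving B-7.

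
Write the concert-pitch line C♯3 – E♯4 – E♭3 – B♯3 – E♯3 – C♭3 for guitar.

C#4 E#5 Eb4 B#4 E#4 Cb4

Written C4 sounds as C3 on the guitar, so concert pitches are written a perfect octave up.
C#3 becomes C#4
E#4 becomes E#5
Eb3 becomes Eb4
B#3 becomes B#4
E#3 becomes E#4
Cb3 becomes Cb4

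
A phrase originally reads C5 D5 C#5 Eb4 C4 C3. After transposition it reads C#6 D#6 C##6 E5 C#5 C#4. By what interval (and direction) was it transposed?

up an augmented octave

From C5 to C#6 is 8 letter names — an octave of some quality.
C5 to C#6 is 13 semitones, which makes it an augmented octave; the second version is higher, so the direction is up.
Checking another pair — C3 → C#4 — gives the same interval.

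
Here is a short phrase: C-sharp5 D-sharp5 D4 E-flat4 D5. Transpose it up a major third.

A major third up from C#5 gives E#5.
D#5 up a major third is F##5.
D4: a third up reaches F, and 4 semitones makes it F#4.
A major third up from Eb4 gives G4.
D5 up a major third is F#5.

E#5 F##5 F#4 G4 F#5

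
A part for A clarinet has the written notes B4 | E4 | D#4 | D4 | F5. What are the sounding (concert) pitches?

Written C4 on the A clarinet sounds as A3, a minor third lower; apply that shift to every note.
B4 → G#4
E4 → C#4
D#4 → B#3
D4 → B3
F5 → D5

G#4 C#4 B#3 B3 D5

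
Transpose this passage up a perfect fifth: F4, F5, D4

C5 C6 A4

F4 to C5
F5 to C6
D4 to A4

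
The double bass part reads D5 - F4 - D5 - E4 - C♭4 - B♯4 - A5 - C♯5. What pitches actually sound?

Written C4 on the double bass sounds as C3, a perfect octave lower; apply that shift to every note.
D5 to D4
F4 to F3
D5 to D4
E4 to E3
Cb4 to Cb3
B#4 to B#3
A5 to A4
C#5 to C#4

D4 F3 D4 E3 Cb3 B#3 A4 C#4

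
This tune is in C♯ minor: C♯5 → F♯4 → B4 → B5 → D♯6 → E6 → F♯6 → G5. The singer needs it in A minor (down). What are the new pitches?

C♯ minor to A minor down is a major third, so every note moves down by that interval.
C#5 to A4
F#4 to D4
B4 to G4
B5 to G5
D#6 to B5
E6 to C6
F#6 to D6
G5 to Eb5

A4 D4 G4 G5 B5 C6 D6 Eb5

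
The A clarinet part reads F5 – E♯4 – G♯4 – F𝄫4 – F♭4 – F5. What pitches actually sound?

Written C4 on the A clarinet sounds as A3, a minor third lower; apply that shift to every note.
F5 gives D5
E#4 gives C##4
G#4 gives E#4
Fbb4 gives Dbb4
Fb4 gives Db4
F5 gives D5

D5 C##4 E#4 Dbb4 Db4 D5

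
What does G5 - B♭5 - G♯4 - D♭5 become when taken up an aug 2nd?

G5: a second up reaches A, and 3 semitones makes it A#5.
An augmented second up from Bb5 gives C#6.
G#4: a second up reaches A, and 3 semitones makes it A##4.
An augmented second up from Db5 gives E5.

A#5 C#6 A##4 E5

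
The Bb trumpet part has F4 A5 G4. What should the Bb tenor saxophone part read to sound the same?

F5 A6 G5

First find concert pitch: the Bb trumpet sounds a major second below written, so F4 A5 G4 sounds Eb4 G5 F4.
Then write for Bb tenor saxophone: it sounds a major ninth below written, so the part must be a major ninth above concert.
Eb4 → F5
G5 → A6
F4 → G5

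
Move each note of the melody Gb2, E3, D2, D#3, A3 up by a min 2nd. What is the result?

Abb2 F3 Eb2 E3 Bb3

A minor second up from Gb2 gives Abb2.
E3: a second up reaches F, and 1 semitone makes it F3.
D2: a second up reaches E, and 1 semitone makes it Eb2.
A minor second up from D#3 gives E3.
A3 up a minor second is Bb3.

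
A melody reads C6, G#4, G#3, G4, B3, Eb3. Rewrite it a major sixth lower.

Eb5 B3 B2 Bb3 D3 Gb2

C6 → Eb5
G#4 → B3
G#3 → B2
G4 → Bb3
B3 → D3
Eb3 → Gb2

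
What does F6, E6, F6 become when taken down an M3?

F6: a third down reaches D, and 4 semitones makes it Db6.
E6 down a major third is C6.
F6: a third down reaches D, and 4 semitones makes it Db6.

Db6 C6 Db6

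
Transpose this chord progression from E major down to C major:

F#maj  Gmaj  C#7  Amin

E major down to C major is a major third; each chord root moves by that interval while the quality stays the same.
F#maj: root F# down a major third → D, giving Dmaj.
Gmaj: root G down a major third → Eb, giving Ebmaj.
C#7: root C# down a major third → A, giving A7.
Amin: root A down a major third → F, giving Fmin.

Dmaj Ebmaj A7 Fmin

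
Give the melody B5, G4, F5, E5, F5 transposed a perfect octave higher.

B6 G5 F6 E6 F6

B5 becomes B6
G4 becomes G5
F5 becomes F6
E5 becomes E6
F5 becomes F6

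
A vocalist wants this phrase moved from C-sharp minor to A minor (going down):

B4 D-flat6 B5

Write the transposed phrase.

From C-sharp down to A is a major third; apply that to each pitch.
B4 to G4
Db6 to Bbb5
B5 to G5

G4 Bbb5 G5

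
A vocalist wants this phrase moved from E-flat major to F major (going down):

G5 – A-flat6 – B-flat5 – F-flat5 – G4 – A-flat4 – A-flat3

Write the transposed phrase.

E-flat major to F major down is a minor seventh, so every note moves down by that interval.
G5 to A4
Ab6 to Bb5
Bb5 to C5
Fb5 to Gb4
G4 to A3
Ab4 to Bb3
Ab3 to Bb2

A4 Bb5 C5 Gb4 A3 Bb3 Bb2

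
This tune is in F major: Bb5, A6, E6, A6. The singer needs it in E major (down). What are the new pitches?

A5 G#6 D#6 G#6

From F down to E is a minor second; apply that to each pitch.
Bb5 → A5
A6 → G#6
E6 → D#6
A6 → G#6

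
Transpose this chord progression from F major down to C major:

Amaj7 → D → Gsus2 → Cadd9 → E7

Emaj7 A Dsus2 Gadd9 B7

F major down to C major is a perfect fourth; each chord root moves by that interval while the quality stays the same.
Amaj7: root A down a perfect fourth → E, giving Emaj7.
D: root D down a perfect fourth → A, giving A.
Gsus2: root G down a perfect fourth → D, giving Dsus2.
Cadd9: root C down a perfect fourth → G, giving Gadd9.
E7: root E down a perfect fourth → B, giving B7.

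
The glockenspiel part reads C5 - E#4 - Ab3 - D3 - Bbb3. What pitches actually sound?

C7 E#6 Ab5 D5 Bbb5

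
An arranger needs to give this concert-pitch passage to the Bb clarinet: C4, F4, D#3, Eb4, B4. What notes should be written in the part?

D4 G4 E#3 F4 C#5

Written C4 sounds as Bb3 on the Bb clarinet, so concert pitches are written a major second up.
C4 → D4
F4 → G4
D#3 → E#3
Eb4 → F4
B4 → C#5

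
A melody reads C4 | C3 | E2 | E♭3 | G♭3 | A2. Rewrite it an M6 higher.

A4 A3 C#3 C4 Eb4 F#3

C4 -> A4
C3 -> A3
E2 -> C#3
Eb3 -> C4
Gb3 -> Eb4
A2 -> F#3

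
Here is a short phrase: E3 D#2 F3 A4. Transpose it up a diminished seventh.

Db4 C3 Ebb4 Gb5

E3 → Db4
D#2 → C3
F3 → Ebb4
A4 → Gb5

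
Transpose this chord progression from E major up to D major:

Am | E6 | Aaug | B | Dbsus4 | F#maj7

E major up to D major is a minor seventh; each chord root moves by that interval while the quality stays the same.
Am: root A up a minor seventh → G, giving Gm.
E6: root E up a minor seventh → D, giving D6.
Aaug: root A up a minor seventh → G, giving Gaug.
B: root B up a minor seventh → A, giving A.
Dbsus4: root Db up a minor seventh → Cb, giving Cbsus4.
F#maj7: root F# up a minor seventh → E, giving Emaj7.

Gm D6 Gaug A Cbsus4 Emaj7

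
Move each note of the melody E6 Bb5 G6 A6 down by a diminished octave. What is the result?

E#5 B4 G#5 A#5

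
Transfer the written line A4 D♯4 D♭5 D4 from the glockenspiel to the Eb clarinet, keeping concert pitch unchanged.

F#6 B#5 Bb6 B5

First find concert pitch: the glockenspiel sounds a perfect fifteenth above written, so A4 D♯4 D♭5 D4 sounds A6 D#6 Db7 D6.
Then write for Eb clarinet: it sounds a minor third above written, so the part must be a minor third below concert.
A6 → F#6
D#6 → B#5
Db7 → Bb6
D6 → B5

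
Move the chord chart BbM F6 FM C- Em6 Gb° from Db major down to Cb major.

AbM Eb6 EbM Bb- Dm6 Fb°

Db major down to Cb major is a major second; each chord root moves by that interval while the quality stays the same.
BbM: root Bb down a major second → Ab, giving AbM.
F6: root F down a major second → Eb, giving Eb6.
FM: root F down a major second → Eb, giving EbM.
C-: root C down a major second → Bb, giving Bb-.
Em6: root E down a major second → D, giving Dm6.
Gb°: root Gb down a major second → Fb, giving Fb°.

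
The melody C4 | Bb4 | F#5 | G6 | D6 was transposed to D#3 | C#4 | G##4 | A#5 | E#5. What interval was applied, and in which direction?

From C4 to D#3 is 7 letter names — a seventh of some quality.
D#3 to C4 is 9 semitones, which makes it a diminished seventh; the second version is lower, so the direction is down.
Checking another pair — D6 → E#5 — gives the same interval.

down a diminished seventh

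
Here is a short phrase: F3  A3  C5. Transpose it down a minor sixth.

A2 C#3 E4

F3 → A2
A3 → C#3
C5 → E4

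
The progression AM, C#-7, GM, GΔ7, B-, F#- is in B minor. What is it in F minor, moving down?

EbM G-7 DbM DbΔ7 F- C-

B minor down to F minor is an augmented fourth; each chord root moves by that interval while the quality stays the same.
AM: root A down an augmented fourth → Eb, giving EbM.
C#-7: root C# down an augmented fourth → G, giving G-7.
GM: root G down an augmented fourth → Db, giving DbM.
GΔ7: root G down an augmented fourth → Db, giving DbΔ7.
B-: root B down an augmented fourth → F, giving F-.
F#-: root F# down an augmented fourth → C, giving C-.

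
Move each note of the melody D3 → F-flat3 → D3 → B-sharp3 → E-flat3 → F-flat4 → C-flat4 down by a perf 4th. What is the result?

A2 Cb3 A2 F##3 Bb2 Cb4 Gb3

D3: a fourth down reaches A, and 5 semitones makes it A2.
Fb3 down a perfect fourth is Cb3.
D3: a fourth down reaches A, and 5 semitones makes it A2.
B#3: a fourth down reaches F, and 5 semitones makes it F##3.
A perfect fourth down from Eb3 gives Bb2.
A perfect fourth down from Fb4 gives Cb4.
Cb4: a fourth down reaches G, and 5 semitones makes it Gb3.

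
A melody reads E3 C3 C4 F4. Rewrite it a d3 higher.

Gb3 Ebb3 Ebb4 Abb4

E3 gives Gb3
C3 gives Ebb3
C4 gives Ebb4
F4 gives Abb4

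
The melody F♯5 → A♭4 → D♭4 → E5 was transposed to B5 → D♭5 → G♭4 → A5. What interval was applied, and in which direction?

up a perfect fourth

Take the first pair: F#5 → B5. F to B spans 4 letter names, so the interval is some kind of fourth.
F#5 to B5 is 5 semitones, which makes it a perfect fourth; the second version is higher, so the direction is up.
Checking another pair — E5 → A5 — gives the same interval.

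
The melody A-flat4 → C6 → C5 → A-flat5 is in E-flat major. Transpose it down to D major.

G4 B5 B4 G5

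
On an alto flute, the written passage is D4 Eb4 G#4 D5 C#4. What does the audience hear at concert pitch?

A3 Bb3 D#4 A4 G#3

Written C4 on the alto flute sounds as G3, a perfect fourth lower; apply that shift to every note.
D4 to A3
Eb4 to Bb3
G#4 to D#4
D5 to A4
C#4 to G#3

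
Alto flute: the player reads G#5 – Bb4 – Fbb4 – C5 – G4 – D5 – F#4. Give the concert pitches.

The alto flute sounds a perfect fourth below written, so transpose each written note down a perfect fourth.
G#5 -> D#5
Bb4 -> F4
Fbb4 -> Cbb4
C5 -> G4
G4 -> D4
D5 -> A4
F#4 -> C#4

D#5 F4 Cbb4 G4 D4 A4 C#4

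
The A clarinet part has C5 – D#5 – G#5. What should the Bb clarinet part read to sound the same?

First find concert pitch: the A clarinet sounds a minor third below written, so C5 D#5 G#5 sounds A4 B#4 E#5.
Then write for Bb clarinet: it sounds a major second below written, so the part must be a major second above concert.
A4 → B4
B#4 → C##5
E#5 → F##5

B4 C##5 F##5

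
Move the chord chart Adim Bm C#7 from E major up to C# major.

F#dim G#m A#7

E major up to C# major is a major sixth; each chord root moves by that interval while the quality stays the same.
Adim: root A up a major sixth → F#, giving F#dim.
Bm: root B up a major sixth → G#, giving G#m.
C#7: root C# up a major sixth → A#, giving A#7.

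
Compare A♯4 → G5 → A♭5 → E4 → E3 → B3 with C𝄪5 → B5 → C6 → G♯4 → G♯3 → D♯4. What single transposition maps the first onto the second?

up a major third

From A#4 to C##5 is 3 letter names — a third of some quality.
A#4 to C##5 is 4 semitones, which makes it a major third; the second version is higher, so the direction is up.
Checking another pair — B3 → D#4 — gives the same interval.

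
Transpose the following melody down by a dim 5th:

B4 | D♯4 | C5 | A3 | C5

E#4 G##3 F#4 D#3 F#4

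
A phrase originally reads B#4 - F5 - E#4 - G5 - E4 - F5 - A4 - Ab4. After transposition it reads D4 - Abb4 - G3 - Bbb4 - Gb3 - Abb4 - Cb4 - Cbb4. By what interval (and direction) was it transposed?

down an augmented sixth

Take the first pair: B#4 → D4. B to D spans 6 letter names, so the interval is some kind of sixth.
D4 to B#4 is 10 semitones, which makes it an augmented sixth; the second version is lower, so the direction is down.
Checking another pair — Ab4 → Cbb4 — gives the same interval.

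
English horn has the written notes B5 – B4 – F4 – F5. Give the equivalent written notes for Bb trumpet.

First find concert pitch: the English horn sounds a perfect fifth below written, so B5 B4 F4 F5 sounds E5 E4 Bb3 Bb4.
Then write for Bb trumpet: it sounds a major second below written, so the part must be a major second above concert.
E5 → F#5
E4 → F#4
Bb3 → C4
Bb4 → C5

F#5 F#4 C4 C5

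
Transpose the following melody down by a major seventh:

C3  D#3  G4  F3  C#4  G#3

C3: a seventh down reaches D, and 11 semitones makes it Db2.
D#3: a seventh down reaches E, and 11 semitones makes it E2.
A major seventh down from G4 gives Ab3.
F3: a seventh down reaches G, and 11 semitones makes it Gb2.
C#4 down a major seventh is D3.
A major seventh down from G#3 gives A2.

Db2 E2 Ab3 Gb2 D3 A2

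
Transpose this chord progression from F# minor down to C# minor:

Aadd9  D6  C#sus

F# minor down to C# minor is a perfect fourth; each chord root moves by that interval while the quality stays the same.
Aadd9: root A down a perfect fourth → E, giving Eadd9.
D6: root D down a perfect fourth → A, giving A6.
C#sus: root C# down a perfect fourth → G#, giving G#sus.

Eadd9 A6 G#sus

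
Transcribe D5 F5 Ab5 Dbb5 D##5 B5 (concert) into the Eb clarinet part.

B4 D5 F5 Bbb4 B##4 G#5

The Eb clarinet sounds a minor third above written, so the written part must be a minor third below concert — transpose each note down.
D5 becomes B4
F5 becomes D5
Ab5 becomes F5
Dbb5 becomes Bbb4
D##5 becomes B##4
B5 becomes G#5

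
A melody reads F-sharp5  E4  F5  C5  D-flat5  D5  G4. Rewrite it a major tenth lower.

D4 C3 Db4 Ab3 Bbb3 Bb3 Eb3

F#5 down a major tenth is D4.
E4: a tenth down reaches C, and 16 semitones makes it C3.
A major tenth down from F5 gives Db4.
C5 down a major tenth is Ab3.
A major tenth down from Db5 gives Bbb3.
A major tenth down from D5 gives Bb3.
G4: a tenth down reaches E, and 16 semitones makes it Eb3.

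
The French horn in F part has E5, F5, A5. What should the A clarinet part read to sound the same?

First find concert pitch: the French horn in F sounds a perfect fifth below written, so E5 F5 A5 sounds A4 Bb4 D5.
Then write for A clarinet: it sounds a minor third below written, so the part must be a minor third above concert.
A4 → C5
Bb4 → Db5
D5 → F5

C5 Db5 F5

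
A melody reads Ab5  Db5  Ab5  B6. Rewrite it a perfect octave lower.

Ab5 -> Ab4
Db5 -> Db4
Ab5 -> Ab4
B6 -> B5

Ab4 Db4 Ab4 B5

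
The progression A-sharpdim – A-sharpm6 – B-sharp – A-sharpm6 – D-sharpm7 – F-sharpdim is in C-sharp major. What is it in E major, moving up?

C#dim C#m6 D# C#m6 F#m7 Adim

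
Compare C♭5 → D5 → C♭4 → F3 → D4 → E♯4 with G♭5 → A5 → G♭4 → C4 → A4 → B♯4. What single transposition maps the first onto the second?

up a perfect fifth

Take the first pair: Cb5 → Gb5. C to G spans 5 letter names, so the interval is some kind of fifth.
Cb5 to Gb5 is 7 semitones, which makes it a perfect fifth; the second version is higher, so the direction is up.
Checking another pair — E#4 → B#4 — gives the same interval.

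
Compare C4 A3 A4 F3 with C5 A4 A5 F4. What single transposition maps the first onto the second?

up a perfect octave

From C4 to C5 is 8 letter names — an octave of some quality.
C4 to C5 is 12 semitones, which makes it a perfect octave; the second version is higher, so the direction is up.
Checking another pair — F3 → F4 — gives the same interval.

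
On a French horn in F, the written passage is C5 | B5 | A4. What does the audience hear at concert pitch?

Written C4 on the French horn in F sounds as F3, a perfect fifth lower; apply that shift to every note.
C5 gives F4
B5 gives E5
A4 gives D4

F4 E5 D4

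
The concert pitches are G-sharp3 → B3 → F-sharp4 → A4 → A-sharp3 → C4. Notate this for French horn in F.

Written C4 sounds as F3 on the French horn in F, so concert pitches are written a perfect fifth up.
G#3 -> D#4
B3 -> F#4
F#4 -> C#5
A4 -> E5
A#3 -> E#4
C4 -> G4

D#4 F#4 C#5 E5 E#4 G4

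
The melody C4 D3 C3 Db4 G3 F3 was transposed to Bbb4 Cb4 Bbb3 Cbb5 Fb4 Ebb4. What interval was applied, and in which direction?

up a diminished seventh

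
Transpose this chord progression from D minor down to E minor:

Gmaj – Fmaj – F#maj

D minor down to E minor is a minor seventh; each chord root moves by that interval while the quality stays the same.
Gmaj: root G down a minor seventh → A, giving Amaj.
Fmaj: root F down a minor seventh → G, giving Gmaj.
F#maj: root F# down a minor seventh → G#, giving G#maj.

Amaj Gmaj G#maj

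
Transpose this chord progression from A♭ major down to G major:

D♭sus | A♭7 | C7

A♭ major down to G major is a minor second; each chord root moves by that interval while the quality stays the same.
D♭sus: root D♭ down a minor second → C, giving Csus.
A♭7: root A♭ down a minor second → G, giving G7.
C7: root C down a minor second → B, giving B7.

Csus G7 B7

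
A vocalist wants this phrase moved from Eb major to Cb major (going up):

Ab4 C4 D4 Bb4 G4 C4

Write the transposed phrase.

From Eb up to Cb is a minor sixth; apply that to each pitch.
Ab4 -> Fb5
C4 -> Ab4
D4 -> Bb4
Bb4 -> Gb5
G4 -> Eb5
C4 -> Ab4

Fb5 Ab4 Bb4 Gb5 Eb5 Ab4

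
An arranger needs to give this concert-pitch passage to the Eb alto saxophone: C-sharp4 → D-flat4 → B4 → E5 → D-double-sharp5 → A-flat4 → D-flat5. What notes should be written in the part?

A#4 Bb4 G#5 C#6 B##5 F5 Bb5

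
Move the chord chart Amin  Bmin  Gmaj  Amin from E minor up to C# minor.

F#min G#min Emaj F#min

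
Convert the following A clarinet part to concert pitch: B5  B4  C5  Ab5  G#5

G#5 G#4 A4 F5 E#5

Written C4 on the A clarinet sounds as A3, a minor third lower; apply that shift to every note.
B5 gives G#5
B4 gives G#4
C5 gives A4
Ab5 gives F5
G#5 gives E#5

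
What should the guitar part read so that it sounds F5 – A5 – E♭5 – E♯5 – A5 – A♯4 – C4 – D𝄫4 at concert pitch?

F6 A6 Eb6 E#6 A6 A#5 C5 Dbb5

Written C4 sounds as C3 on the guitar, so concert pitches are written a perfect octave up.
F5 becomes F6
A5 becomes A6
Eb5 becomes Eb6
E#5 becomes E#6
A5 becomes A6
A#4 becomes A#5
C4 becomes C5
Dbb4 becomes Dbb5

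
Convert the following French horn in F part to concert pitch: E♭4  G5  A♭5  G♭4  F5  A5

Ab3 C5 Db5 Cb4 Bb4 D5

Written C4 on the French horn in F sounds as F3, a perfect fifth lower; apply that shift to every note.
Eb4 becomes Ab3
G5 becomes C5
Ab5 becomes Db5
Gb4 becomes Cb4
F5 becomes Bb4
A5 becomes D5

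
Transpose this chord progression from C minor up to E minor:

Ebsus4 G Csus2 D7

Gsus4 B Esus2 F#7

C minor up to E minor is a major third; each chord root moves by that interval while the quality stays the same.
Ebsus4: root Eb up a major third → G, giving Gsus4.
G: root G up a major third → B, giving B.
Csus2: root C up a major third → E, giving Esus2.
D7: root D up a major third → F#, giving F#7.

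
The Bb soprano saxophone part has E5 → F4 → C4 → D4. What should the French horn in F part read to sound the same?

A5 Bb4 F4 G4

First find concert pitch: the Bb soprano saxophone sounds a major second below written, so E5 F4 C4 D4 sounds D5 Eb4 Bb3 C4.
Then write for French horn in F: it sounds a perfect fifth below written, so the part must be a perfect fifth above concert.
D5 → A5
Eb4 → Bb4
Bb3 → F4
C4 → G4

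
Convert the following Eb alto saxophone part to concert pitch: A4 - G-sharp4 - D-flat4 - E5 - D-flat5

The Eb alto saxophone sounds a major sixth below written, so transpose each written note down a major sixth.
A4 to C4
G#4 to B3
Db4 to Fb3
E5 to G4
Db5 to Fb4

C4 B3 Fb3 G4 Fb4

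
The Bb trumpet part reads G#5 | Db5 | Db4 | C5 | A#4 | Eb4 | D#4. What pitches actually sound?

F#5 Cb5 Cb4 Bb4 G#4 Db4 C#4

The Bb trumpet sounds a major second below written, so transpose each written note down a major second.
G#5 to F#5
Db5 to Cb5
Db4 to Cb4
C5 to Bb4
A#4 to G#4
Eb4 to Db4
D#4 to C#4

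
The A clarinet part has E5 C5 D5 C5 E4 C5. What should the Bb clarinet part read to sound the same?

First find concert pitch: the A clarinet sounds a minor third below written, so E5 C5 D5 C5 E4 C5 sounds C#5 A4 B4 A4 C#4 A4.
Then write for Bb clarinet: it sounds a major second below written, so the part must be a major second above concert.
C#5 → D#5
A4 → B4
B4 → C#5
A4 → B4
C#4 → D#4
A4 → B4

D#5 B4 C#5 B4 D#4 B4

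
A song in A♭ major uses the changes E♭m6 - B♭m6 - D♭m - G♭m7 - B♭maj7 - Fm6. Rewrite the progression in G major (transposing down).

Dm6 Am6 Cm Fm7 Amaj7 Em6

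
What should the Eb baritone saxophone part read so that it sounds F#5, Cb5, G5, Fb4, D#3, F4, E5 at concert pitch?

D#7 Ab6 E7 Db6 B#4 D6 C#7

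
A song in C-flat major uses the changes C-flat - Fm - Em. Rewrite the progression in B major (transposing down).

B E#m D##m

C-flat major down to B major is a diminished second; each chord root moves by that interval while the quality stays the same.
C-flat: root C-flat down a diminished second → B, giving B.
Fm: root F down a diminished second → E#, giving E#m.
Em: root E down a diminished second → D##, giving D##m.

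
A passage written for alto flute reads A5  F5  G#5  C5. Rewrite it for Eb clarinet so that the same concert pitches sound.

C#5 A4 B#4 E4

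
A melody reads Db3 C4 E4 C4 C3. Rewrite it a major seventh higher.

C4 B4 D#5 B4 B3

Db3: a seventh up reaches C, and 11 semitones makes it C4.
A major seventh up from C4 gives B4.
A major seventh up from E4 gives D#5.
A major seventh up from C4 gives B4.
C3 up a major seventh is B3.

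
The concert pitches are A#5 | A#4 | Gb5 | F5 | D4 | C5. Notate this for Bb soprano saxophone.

The Bb soprano saxophone sounds a major second below written, so the written part must be a major second above concert — transpose each note up.
A#5 becomes B#5
A#4 becomes B#4
Gb5 becomes Ab5
F5 becomes G5
D4 becomes E4
C5 becomes D5

B#5 B#4 Ab5 G5 E4 D5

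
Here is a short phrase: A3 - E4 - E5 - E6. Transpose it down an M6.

C3 G3 G4 G5

A3 to C3
E4 to G3
E5 to G4
E6 to G5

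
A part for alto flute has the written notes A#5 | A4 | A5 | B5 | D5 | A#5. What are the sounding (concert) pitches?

E#5 E4 E5 F#5 A4 E#5

The alto flute sounds a perfect fourth below written, so transpose each written note down a perfect fourth.
A#5 → E#5
A4 → E4
A5 → E5
B5 → F#5
D5 → A4
A#5 → E#5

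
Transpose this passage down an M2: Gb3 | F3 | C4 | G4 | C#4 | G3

Fb3 Eb3 Bb3 F4 B3 F3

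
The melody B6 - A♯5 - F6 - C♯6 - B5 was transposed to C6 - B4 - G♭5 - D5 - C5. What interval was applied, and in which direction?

From B6 to C6 is 7 letter names — a seventh of some quality.
C6 to B6 is 11 semitones, which makes it a major seventh; the second version is lower, so the direction is down.
Checking another pair — B5 → C5 — gives the same interval.

down a major seventh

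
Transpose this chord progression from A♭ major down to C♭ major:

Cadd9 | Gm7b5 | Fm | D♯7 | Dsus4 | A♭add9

Ebadd9 Bbm7b5 Abm F#7 Fsus4 Cbadd9

A♭ major down to C♭ major is a major sixth; each chord root moves by that interval while the quality stays the same.
Cadd9: root C down a major sixth → Eb, giving Ebadd9.
Gm7b5: root G down a major sixth → Bb, giving Bbm7b5.
Fm: root F down a major sixth → Ab, giving Abm.
D♯7: root D♯ down a major sixth → F#, giving F#7.
Dsus4: root D down a major sixth → F, giving Fsus4.
A♭add9: root A♭ down a major sixth → Cb, giving Cbadd9.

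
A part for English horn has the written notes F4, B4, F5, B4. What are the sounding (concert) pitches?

Bb3 E4 Bb4 E4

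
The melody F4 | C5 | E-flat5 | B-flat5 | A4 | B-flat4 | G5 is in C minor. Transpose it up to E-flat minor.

Ab4 Eb5 Gb5 Db6 C5 Db5 Bb5

From C up to E-flat is a minor third; apply that to each pitch.
F4 -> Ab4
C5 -> Eb5
Eb5 -> Gb5
Bb5 -> Db6
A4 -> C5
Bb4 -> Db5
G5 -> Bb5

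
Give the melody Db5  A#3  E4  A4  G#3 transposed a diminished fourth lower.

Db5 to A4
A#3 to E##3
E4 to B#3
A4 to E#4
G#3 to D##3

A4 E##3 B#3 E#4 D##3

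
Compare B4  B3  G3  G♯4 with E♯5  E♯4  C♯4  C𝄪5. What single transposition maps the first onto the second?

Take the first pair: B4 → E#5. B to E spans 4 letter names, so the interval is some kind of fourth.
B4 to E#5 is 6 semitones, which makes it an augmented fourth; the second version is higher, so the direction is up.
Checking another pair — G#4 → C##5 — gives the same interval.

up an augmented fourth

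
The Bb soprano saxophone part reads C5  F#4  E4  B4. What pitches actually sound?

Bb4 E4 D4 A4

Written C4 on the Bb soprano saxophone sounds as Bb3, a major second lower; apply that shift to every note.
C5 -> Bb4
F#4 -> E4
E4 -> D4
B4 -> A4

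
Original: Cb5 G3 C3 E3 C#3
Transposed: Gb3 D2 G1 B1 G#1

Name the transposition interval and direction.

down a perfect eleventh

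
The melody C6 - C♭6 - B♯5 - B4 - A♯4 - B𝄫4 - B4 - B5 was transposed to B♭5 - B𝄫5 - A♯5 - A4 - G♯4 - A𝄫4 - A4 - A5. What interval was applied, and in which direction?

Take the first pair: C6 → Bb5. C to B spans 2 letter names, so the interval is some kind of second.
Bb5 to C6 is 2 semitones, which makes it a major second; the second version is lower, so the direction is down.
Checking another pair — B5 → A5 — gives the same interval.

down a major second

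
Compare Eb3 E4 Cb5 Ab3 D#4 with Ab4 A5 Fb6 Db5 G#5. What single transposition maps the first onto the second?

up a perfect eleventh

From Eb3 to Ab4 is 11 letter names — an eleventh of some quality.
Eb3 to Ab4 is 17 semitones, which makes it a perfect eleventh; the second version is higher, so the direction is up.
Checking another pair — D#4 → G#5 — gives the same interval.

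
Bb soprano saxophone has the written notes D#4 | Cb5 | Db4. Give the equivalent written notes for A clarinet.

First find concert pitch: the Bb soprano saxophone sounds a major second below written, so D#4 Cb5 Db4 sounds C#4 Bbb4 Cb4.
Then write for A clarinet: it sounds a minor third below written, so the part must be a minor third above concert.
C#4 → E4
Bbb4 → Dbb5
Cb4 → Ebb4

E4 Dbb5 Ebb4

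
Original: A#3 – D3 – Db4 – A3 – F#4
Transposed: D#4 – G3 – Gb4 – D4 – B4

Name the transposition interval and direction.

Take the first pair: A#3 → D#4. A to D spans 4 letter names, so the interval is some kind of fourth.
A#3 to D#4 is 5 semitones, which makes it a perfect fourth; the second version is higher, so the direction is up.
Checking another pair — F#4 → B4 — gives the same interval.

up a perfect fourth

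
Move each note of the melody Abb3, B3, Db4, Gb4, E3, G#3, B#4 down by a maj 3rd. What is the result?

A major third down from Abb3 gives Fbb3.
B3 down a major third is G3.
A major third down from Db4 gives Bbb3.
Gb4 down a major third is Ebb4.
E3 down a major third is C3.
A major third down from G#3 gives E3.
B#4 down a major third is G#4.

Fbb3 G3 Bbb3 Ebb4 C3 E3 G#4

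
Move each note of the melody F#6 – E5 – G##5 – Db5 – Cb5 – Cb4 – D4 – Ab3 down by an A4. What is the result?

C6 Bb4 D#5 Abb4 Gbb4 Gbb3 Ab3 Ebb3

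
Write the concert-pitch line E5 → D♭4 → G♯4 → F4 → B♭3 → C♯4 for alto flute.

A5 Gb4 C#5 Bb4 Eb4 F#4

Written C4 sounds as G3 on the alto flute, so concert pitches are written a perfect fourth up.
E5 -> A5
Db4 -> Gb4
G#4 -> C#5
F4 -> Bb4
Bb3 -> Eb4
C#4 -> F#4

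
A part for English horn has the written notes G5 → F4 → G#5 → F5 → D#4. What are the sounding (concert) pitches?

C5 Bb3 C#5 Bb4 G#3

Written C4 on the English horn sounds as F3, a perfect fifth lower; apply that shift to every note.
G5 gives C5
F4 gives Bb3
G#5 gives C#5
F5 gives Bb4
D#4 gives G#3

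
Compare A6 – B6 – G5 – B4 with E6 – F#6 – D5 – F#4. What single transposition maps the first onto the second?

From A6 to E6 is 4 letter names — a fourth of some quality.
E6 to A6 is 5 semitones, which makes it a perfect fourth; the second version is lower, so the direction is down.
Checking another pair — B4 → F#4 — gives the same interval.

down a perfect fourth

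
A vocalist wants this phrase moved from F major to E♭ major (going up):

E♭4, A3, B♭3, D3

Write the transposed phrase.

Db5 G4 Ab4 C4

F major to E♭ major up is a minor seventh, so every note moves up by that interval.
Eb4 gives Db5
A3 gives G4
Bb3 gives Ab4
D3 gives C4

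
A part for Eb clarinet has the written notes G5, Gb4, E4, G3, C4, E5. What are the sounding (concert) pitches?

Written C4 on the Eb clarinet sounds as Eb4, a minor third higher; apply that shift to every note.
G5 becomes Bb5
Gb4 becomes Bbb4
E4 becomes G4
G3 becomes Bb3
C4 becomes Eb4
E5 becomes G5

Bb5 Bbb4 G4 Bb3 Eb4 G5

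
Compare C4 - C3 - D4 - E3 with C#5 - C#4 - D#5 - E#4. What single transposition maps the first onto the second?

up an augmented octave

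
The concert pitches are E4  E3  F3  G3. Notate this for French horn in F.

The French horn in F sounds a perfect fifth below written, so the written part must be a perfect fifth above concert — transpose each note up.
E4 becomes B4
E3 becomes B3
F3 becomes C4
G3 becomes D4

B4 B3 C4 D4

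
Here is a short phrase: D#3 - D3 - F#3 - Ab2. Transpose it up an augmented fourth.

G##3 G#3 B#3 D3

An augmented fourth up from D#3 gives G##3.
An augmented fourth up from D3 gives G#3.
F#3: a fourth up reaches B, and 6 semitones makes it B#3.
Ab2 up an augmented fourth is D3.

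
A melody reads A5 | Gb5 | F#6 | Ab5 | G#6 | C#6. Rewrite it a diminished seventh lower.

A5 gives B#4
Gb5 gives A4
F#6 gives G##5
Ab5 gives B4
G#6 gives A##5
C#6 gives D##5

B#4 A4 G##5 B4 A##5 D##5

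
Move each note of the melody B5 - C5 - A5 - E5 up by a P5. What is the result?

F#6 G5 E6 B5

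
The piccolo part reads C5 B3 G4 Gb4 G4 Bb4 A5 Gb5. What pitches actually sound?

C6 B4 G5 Gb5 G5 Bb5 A6 Gb6

Written C4 on the piccolo sounds as C5, a perfect octave higher; apply that shift to every note.
C5 gives C6
B3 gives B4
G4 gives G5
Gb4 gives Gb5
G4 gives G5
Bb4 gives Bb5
A5 gives A6
Gb5 gives Gb6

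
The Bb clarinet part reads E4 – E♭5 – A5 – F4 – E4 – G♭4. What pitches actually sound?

Written C4 on the Bb clarinet sounds as Bb3, a major second lower; apply that shift to every note.
E4 to D4
Eb5 to Db5
A5 to G5
F4 to Eb4
E4 to D4
Gb4 to Fb4

D4 Db5 G5 Eb4 D4 Fb4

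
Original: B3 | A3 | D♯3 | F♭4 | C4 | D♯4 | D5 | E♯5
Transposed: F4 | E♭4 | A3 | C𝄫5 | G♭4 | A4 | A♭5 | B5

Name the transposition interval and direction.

up a diminished fifth

Take the first pair: B3 → F4. B to F spans 5 letter names, so the interval is some kind of fifth.
B3 to F4 is 6 semitones, which makes it a diminished fifth; the second version is higher, so the direction is up.
Checking another pair — E#5 → B5 — gives the same interval.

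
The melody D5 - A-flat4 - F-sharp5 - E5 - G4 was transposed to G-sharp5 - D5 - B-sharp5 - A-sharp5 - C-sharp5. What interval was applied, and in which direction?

up an augmented fourth

Take the first pair: D5 → G#5. D to G spans 4 letter names, so the interval is some kind of fourth.
D5 to G#5 is 6 semitones, which makes it an augmented fourth; the second version is higher, so the direction is up.
Checking another pair — G4 → C#5 — gives the same interval.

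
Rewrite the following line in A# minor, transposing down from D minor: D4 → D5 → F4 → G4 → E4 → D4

A#3 A#4 C#4 D#4 B#3 A#3

D minor to A# minor down is a diminished fourth, so every note moves down by that interval.
D4 becomes A#3
D5 becomes A#4
F4 becomes C#4
G4 becomes D#4
E4 becomes B#3
D4 becomes A#3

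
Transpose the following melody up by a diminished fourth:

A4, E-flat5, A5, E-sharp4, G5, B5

Db5 Abb5 Db6 A4 Cb6 Eb6

A4: a fourth up reaches D, and 4 semitones makes it Db5.
Eb5 up a diminished fourth is Abb5.
A diminished fourth up from A5 gives Db6.
A diminished fourth up from E#4 gives A4.
G5: a fourth up reaches C, and 4 semitones makes it Cb6.
A diminished fourth up from B5 gives Eb6.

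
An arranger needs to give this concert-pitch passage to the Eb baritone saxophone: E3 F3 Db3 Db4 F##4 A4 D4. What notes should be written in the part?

C#5 D5 Bb4 Bb5 D##6 F#6 B5

Written C4 sounds as Eb2 on the Eb baritone saxophone, so concert pitches are written a major thirteenth up.
E3 becomes C#5
F3 becomes D5
Db3 becomes Bb4
Db4 becomes Bb5
F##4 becomes D##6
A4 becomes F#6
D4 becomes B5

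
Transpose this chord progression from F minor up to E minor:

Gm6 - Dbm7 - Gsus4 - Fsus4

F minor up to E minor is a major seventh; each chord root moves by that interval while the quality stays the same.
Gm6: root G up a major seventh → F#, giving F#m6.
Dbm7: root Db up a major seventh → C, giving Cm7.
Gsus4: root G up a major seventh → F#, giving F#sus4.
Fsus4: root F up a major seventh → E, giving Esus4.

F#m6 Cm7 F#sus4 Esus4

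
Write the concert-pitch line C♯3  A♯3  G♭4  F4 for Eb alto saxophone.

A#3 F##4 Eb5 D5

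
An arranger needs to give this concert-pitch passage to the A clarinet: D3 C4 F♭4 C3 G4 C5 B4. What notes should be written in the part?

F3 Eb4 Abb4 Eb3 Bb4 Eb5 D5

The A clarinet sounds a minor third below written, so the written part must be a minor third above concert — transpose each note up.
D3 gives F3
C4 gives Eb4
Fb4 gives Abb4
C3 gives Eb3
G4 gives Bb4
C5 gives Eb5
B4 gives D5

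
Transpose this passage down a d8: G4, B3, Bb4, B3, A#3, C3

G4 down a diminished octave is G#3.
A diminished octave down from B3 gives B#2.
Bb4: an octave down reaches B, and 11 semitones makes it B3.
B3: an octave down reaches B, and 11 semitones makes it B#2.
A#3: an octave down reaches A, and 11 semitones makes it A##2.
C3: an octave down reaches C, and 11 semitones makes it C#2.

G#3 B#2 B3 B#2 A##2 C#2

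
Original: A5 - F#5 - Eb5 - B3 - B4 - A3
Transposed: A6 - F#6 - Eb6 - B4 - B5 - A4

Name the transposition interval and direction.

up a perfect octave

Take the first pair: A5 → A6. A to A spans 8 letter names, so the interval is some kind of octave.
A5 to A6 is 12 semitones, which makes it a perfect octave; the second version is higher, so the direction is up.
Checking another pair — A3 → A4 — gives the same interval.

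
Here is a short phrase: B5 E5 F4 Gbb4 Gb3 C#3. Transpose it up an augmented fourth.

B5: a fourth up reaches E, and 6 semitones makes it E#6.
E5 up an augmented fourth is A#5.
F4 up an augmented fourth is B4.
An augmented fourth up from Gbb4 gives Cb5.
Gb3: a fourth up reaches C, and 6 semitones makes it C4.
An augmented fourth up from C#3 gives F##3.

E#6 A#5 B4 Cb5 C4 F##3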